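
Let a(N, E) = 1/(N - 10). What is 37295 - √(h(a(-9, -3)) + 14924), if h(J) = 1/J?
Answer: 37295 - √14905 ≈ 37173.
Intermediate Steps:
a(N, E) = 1/(-10 + N)
37295 - √(h(a(-9, -3)) + 14924) = 37295 - √(1/(1/(-10 - 9)) + 14924) = 37295 - √(1/(1/(-19)) + 14924) = 37295 - √(1/(-1/19) + 14924) = 37295 - √(-19 + 14924) = 37295 - √14905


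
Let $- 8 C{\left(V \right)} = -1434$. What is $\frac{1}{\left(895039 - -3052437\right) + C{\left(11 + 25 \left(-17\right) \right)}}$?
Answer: $\frac{4}{15790621} \approx 2.5331 \cdot 10^{-7}$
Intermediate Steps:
$C{\left(V \right)} = \frac{717}{4}$ ($C{\left(V \right)} = \left(- \frac{1}{8}\right) \left(-1434\right) = \frac{717}{4}$)
$\frac{1}{\left(895039 - -3052437\right) + C{\left(11 + 25 \left(-17\right) \right)}} = \frac{1}{\left(895039 - -3052437\right) + \frac{717}{4}} = \frac{1}{\left(895039 + 3052437\right) + \frac{717}{4}} = \frac{1}{3947476 + \frac{717}{4}} = \frac{1}{\frac{15790621}{4}} = \frac{4}{15790621}$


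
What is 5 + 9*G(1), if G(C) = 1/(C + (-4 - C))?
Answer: 11/4 ≈ 2.7500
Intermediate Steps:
G(C) = -¼ (G(C) = 1/(-4) = -¼)
5 + 9*G(1) = 5 + 9*(-¼) = 5 - 9/4 = 11/4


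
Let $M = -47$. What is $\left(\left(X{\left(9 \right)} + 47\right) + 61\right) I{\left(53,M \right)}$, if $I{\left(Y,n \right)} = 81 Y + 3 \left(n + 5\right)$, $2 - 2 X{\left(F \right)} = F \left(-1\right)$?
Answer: $\frac{945909}{2} \approx 4.7295 \cdot 10^{5}$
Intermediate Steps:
$X{\left(F \right)} = 1 + \frac{F}{2}$ ($X{\left(F \right)} = 1 - \frac{F \left(-1\right)}{2} = 1 - \frac{\left(-1\right) F}{2} = 1 + \frac{F}{2}$)
$I{\left(Y,n \right)} = 15 + 3 n + 81 Y$ ($I{\left(Y,n \right)} = 81 Y + 3 \left(5 + n\right) = 81 Y + \left(15 + 3 n\right) = 15 + 3 n + 81 Y$)
$\left(\left(X{\left(9 \right)} + 47\right) + 61\right) I{\left(53,M \right)} = \left(\left(\left(1 + \frac{1}{2} \cdot 9\right) + 47\right) + 61\right) \left(15 + 3 \left(-47\right) + 81 \cdot 53\right) = \left(\left(\left(1 + \frac{9}{2}\right) + 47\right) + 61\right) \left(15 - 141 + 4293\right) = \left(\left(\frac{11}{2} + 47\right) + 61\right) 4167 = \left(\frac{105}{2} + 61\right) 4167 = \frac{227}{2} \cdot 4167 = \frac{945909}{2}$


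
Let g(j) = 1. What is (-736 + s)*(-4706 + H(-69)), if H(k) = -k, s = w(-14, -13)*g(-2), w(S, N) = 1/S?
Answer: 47784285/14 ≈ 3.4132e+6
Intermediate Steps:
s = -1/14 (s = 1/(-14) = -1/14*1 = -1/14 ≈ -0.071429)
(-736 + s)*(-4706 + H(-69)) = (-736 - 1/14)*(-4706 - 1*(-69)) = -10305*(-4706 + 69)/14 = -10305/14*(-4637) = 47784285/14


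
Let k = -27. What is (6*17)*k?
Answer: -2754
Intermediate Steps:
(6*17)*k = (6*17)*(-27) = 102*(-27) = -2754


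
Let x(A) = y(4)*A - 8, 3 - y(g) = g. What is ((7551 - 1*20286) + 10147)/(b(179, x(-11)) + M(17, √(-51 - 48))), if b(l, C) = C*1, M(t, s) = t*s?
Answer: -647/2385 + 10999*I*√11/2385 ≈ -0.27128 + 15.295*I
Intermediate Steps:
y(g) = 3 - g
M(t, s) = s*t
x(A) = -8 - A (x(A) = (3 - 1*4)*A - 8 = (3 - 4)*A - 8 = -A - 8 = -8 - A)
b(l, C) = C
((7551 - 1*20286) + 10147)/(b(179, x(-11)) + M(17, √(-51 - 48))) = ((7551 - 1*20286) + 10147)/((-8 - 1*(-11)) + √(-51 - 48)*17) = ((7551 - 20286) + 10147)/((-8 + 11) + √(-99)*17) = (-12735 + 10147)/(3 + (3*I*√11)*17) = -2588/(3 + 51*I*√11)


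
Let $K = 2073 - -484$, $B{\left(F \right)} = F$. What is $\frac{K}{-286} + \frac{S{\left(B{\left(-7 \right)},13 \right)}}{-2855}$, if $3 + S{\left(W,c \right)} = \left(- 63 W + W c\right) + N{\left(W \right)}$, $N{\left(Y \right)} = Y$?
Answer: $- \frac{1479495}{163306} \approx -9.0596$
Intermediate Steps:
$K = 2557$ ($K = 2073 + 484 = 2557$)
$S{\left(W,c \right)} = -3 - 62 W + W c$ ($S{\left(W,c \right)} = -3 + \left(\left(- 63 W + W c\right) + W\right) = -3 + \left(- 62 W + W c\right) = -3 - 62 W + W c$)
$\frac{K}{-286} + \frac{S{\left(B{\left(-7 \right)},13 \right)}}{-2855} = \frac{2557}{-286} + \frac{-3 - -434 - 91}{-2855} = 2557 \left(- \frac{1}{286}\right) + \left(-3 + 434 - 91\right) \left(- \frac{1}{2855}\right) = - \frac{2557}{286} + 340 \left(- \frac{1}{2855}\right) = - \frac{2557}{286} - \frac{68}{571} = - \frac{1479495}{163306}$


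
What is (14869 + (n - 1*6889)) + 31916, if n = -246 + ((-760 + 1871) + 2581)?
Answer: 43342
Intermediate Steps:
n = 3446 (n = -246 + (1111 + 2581) = -246 + 3692 = 3446)
(14869 + (n - 1*6889)) + 31916 = (14869 + (3446 - 1*6889)) + 31916 = (14869 + (3446 - 6889)) + 31916 = (14869 - 3443) + 31916 = 11426 + 31916 = 43342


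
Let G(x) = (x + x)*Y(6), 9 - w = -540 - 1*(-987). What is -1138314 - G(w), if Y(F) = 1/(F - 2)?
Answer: -1138095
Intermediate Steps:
Y(F) = 1/(-2 + F)
w = -438 (w = 9 - (-540 - 1*(-987)) = 9 - (-540 + 987) = 9 - 1*447 = 9 - 447 = -438)
G(x) = x/2 (G(x) = (x + x)/(-2 + 6) = (2*x)/4 = (2*x)*(1/4) = x/2)
-1138314 - G(w) = -1138314 - (-438)/2 = -1138314 - 1*(-219) = -1138314 + 219 = -1138095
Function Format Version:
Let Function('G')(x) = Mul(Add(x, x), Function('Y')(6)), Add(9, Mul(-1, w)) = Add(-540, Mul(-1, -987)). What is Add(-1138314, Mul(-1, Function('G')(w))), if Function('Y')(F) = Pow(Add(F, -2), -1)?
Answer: -1138095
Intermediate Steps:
Function('Y')(F) = Pow(Add(-2, F), -1)
w = -438 (w = Add(9, Mul(-1, Add(-540, Mul(-1, -987)))) = Add(9, Mul(-1, Add(-540, 987))) = Add(9, Mul(-1, 447)) = Add(9, -447) = -438)
Function('G')(x) = Mul(Rational(1, 2), x) (Function('G')(x) = Mul(Add(x, x), Pow(Add(-2, 6), -1)) = Mul(Mul(2, x), Pow(4, -1)) = Mul(Mul(2, x), Rational(1, 4)) = Mul(Rational(1, 2), x))
Add(-1138314, Mul(-1, Function('G')(w))) = Add(-1138314, Mul(-1, Mul(Rational(1, 2), -438))) = Add(-1138314, Mul(-1, -219)) = Add(-1138314, 219) = -1138095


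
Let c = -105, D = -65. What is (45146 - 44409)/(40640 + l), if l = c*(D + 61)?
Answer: 737/41060 ≈ 0.017949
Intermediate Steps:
l = 420 (l = -105*(-65 + 61) = -105*(-4) = 420)
(45146 - 44409)/(40640 + l) = (45146 - 44409)/(40640 + 420) = 737/41060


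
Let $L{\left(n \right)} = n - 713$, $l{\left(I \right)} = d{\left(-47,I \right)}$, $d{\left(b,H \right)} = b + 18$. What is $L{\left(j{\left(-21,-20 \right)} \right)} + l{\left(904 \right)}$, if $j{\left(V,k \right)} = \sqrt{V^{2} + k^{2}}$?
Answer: $-713$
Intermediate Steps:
$d{\left(b,H \right)} = 18 + b$
$l{\left(I \right)} = -29$ ($l{\left(I \right)} = 18 - 47 = -29$)
$L{\left(n \right)} = -713 + n$ ($L{\left(n \right)} = n - 713 = -713 + n$)
$L{\left(j{\left(-21,-20 \right)} \right)} + l{\left(904 \right)} = \left(-713 + \sqrt{\left(-21\right)^{2} + \left(-20\right)^{2}}\right) - 29 = \left(-713 + \sqrt{441 + 400}\right) - 29 = \left(-713 + \sqrt{841}\right) - 29 = \left(-713 + 29\right) - 29 = -684 - 29 = -713$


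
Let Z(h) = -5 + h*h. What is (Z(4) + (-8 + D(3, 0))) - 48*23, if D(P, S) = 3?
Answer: -1098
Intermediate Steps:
Z(h) = -5 + h²
(Z(4) + (-8 + D(3, 0))) - 48*23 = ((-5 + 4²) + (-8 + 3)) - 48*23 = ((-5 + 16) - 5) - 1104 = (11 - 5) - 1104 = 6 - 1104 = -1098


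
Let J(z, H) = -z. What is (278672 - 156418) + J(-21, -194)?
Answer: 122275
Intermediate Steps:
(278672 - 156418) + J(-21, -194) = (278672 - 156418) - 1*(-21) = 122254 + 21 = 122275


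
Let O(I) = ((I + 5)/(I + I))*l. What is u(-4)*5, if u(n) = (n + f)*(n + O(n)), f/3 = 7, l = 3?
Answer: -2975/8 ≈ -371.88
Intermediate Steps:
O(I) = 3*(5 + I)/(2*I) (O(I) = ((I + 5)/(I + I))*3 = ((5 + I)/((2*I)))*3 = ((5 + I)*(1/(2*I)))*3 = ((5 + I)/(2*I))*3 = 3*(5 + I)/(2*I))
f = 21 (f = 3*7 = 21)
u(n) = (21 + n)*(n + 3*(5 + n)/(2*n)) (u(n) = (n + 21)*(n + 3*(5 + n)/(2*n)) = (21 + n)*(n + 3*(5 + n)/(2*n)))
u(-4)*5 = (39 + (-4)² + (45/2)*(-4) + (315/2)/(-4))*5 = (39 + 16 - 90 + (315/2)*(-¼))*5 = (39 + 16 - 90 - 315/8)*5 = -595/8*5 = -2975/8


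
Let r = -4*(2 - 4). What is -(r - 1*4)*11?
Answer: -44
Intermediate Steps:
r = 8 (r = -4*(-2) = 8)
-(r - 1*4)*11 = -(8 - 1*4)*11 = -(8 - 4)*11 = -1*4*11 = -4*11 = -44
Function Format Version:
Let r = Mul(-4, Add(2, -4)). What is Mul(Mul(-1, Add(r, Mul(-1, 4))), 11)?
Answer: -44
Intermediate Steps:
r = 8 (r = Mul(-4, -2) = 8)
Mul(Mul(-1, Add(r, Mul(-1, 4))), 11) = Mul(Mul(-1, Add(8, Mul(-1, 4))), 11) = Mul(Mul(-1, Add(8, -4)), 11) = Mul(Mul(-1, 4), 11) = Mul(-4, 11) = -44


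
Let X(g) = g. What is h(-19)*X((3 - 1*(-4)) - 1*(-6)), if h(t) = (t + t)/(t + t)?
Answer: 13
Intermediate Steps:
h(t) = 1 (h(t) = (2*t)/((2*t)) = (2*t)*(1/(2*t)) = 1)
h(-19)*X((3 - 1*(-4)) - 1*(-6)) = 1*((3 - 1*(-4)) - 1*(-6)) = 1*((3 + 4) + 6) = 1*(7 + 6) = 1*13 = 13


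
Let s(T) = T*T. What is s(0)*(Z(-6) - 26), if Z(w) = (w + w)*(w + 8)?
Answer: 0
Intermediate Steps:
s(T) = T**2
Z(w) = 2*w*(8 + w) (Z(w) = (2*w)*(8 + w) = 2*w*(8 + w))
s(0)*(Z(-6) - 26) = 0**2*(2*(-6)*(8 - 6) - 26) = 0*(2*(-6)*2 - 26) = 0*(-24 - 26) = 0*(-50) = 0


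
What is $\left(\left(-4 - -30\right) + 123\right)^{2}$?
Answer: $22201$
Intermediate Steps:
$\left(\left(-4 - -30\right) + 123\right)^{2} = \left(\left(-4 + 30\right) + 123\right)^{2} = \left(26 + 123\right)^{2} = 149^{2} = 22201$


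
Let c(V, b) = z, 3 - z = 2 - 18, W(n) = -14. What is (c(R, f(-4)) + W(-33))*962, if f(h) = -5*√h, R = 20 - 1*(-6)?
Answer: 4810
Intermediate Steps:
R = 26 (R = 20 + 6 = 26)
z = 19 (z = 3 - (2 - 18) = 3 - 1*(-16) = 3 + 16 = 19)
c(V, b) = 19
(c(R, f(-4)) + W(-33))*962 = (19 - 14)*962 = 5*962 = 4810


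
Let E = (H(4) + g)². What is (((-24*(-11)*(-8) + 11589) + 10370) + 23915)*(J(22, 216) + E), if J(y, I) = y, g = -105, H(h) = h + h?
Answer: 412719422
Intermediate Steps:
H(h) = 2*h
E = 9409 (E = (2*4 - 105)² = (8 - 105)² = (-97)² = 9409)
(((-24*(-11)*(-8) + 11589) + 10370) + 23915)*(J(22, 216) + E) = (((-24*(-11)*(-8) + 11589) + 10370) + 23915)*(22 + 9409) = (((264*(-8) + 11589) + 10370) + 23915)*9431 = (((-2112 + 11589) + 10370) + 23915)*9431 = ((9477 + 10370) + 23915)*9431 = (19847 + 23915)*9431 = 43762*9431 = 412719422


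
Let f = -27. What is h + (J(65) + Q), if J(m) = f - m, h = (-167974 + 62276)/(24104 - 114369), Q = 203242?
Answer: 18337440448/90265 ≈ 2.0315e+5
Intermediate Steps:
h = 105698/90265 (h = -105698/(-90265) = -105698*(-1/90265) = 105698/90265 ≈ 1.1710)
J(m) = -27 - m
h + (J(65) + Q) = 105698/90265 + ((-27 - 1*65) + 203242) = 105698/90265 + ((-27 - 65) + 203242) = 105698/90265 + (-92 + 203242) = 105698/90265 + 203150 = 18337440448/90265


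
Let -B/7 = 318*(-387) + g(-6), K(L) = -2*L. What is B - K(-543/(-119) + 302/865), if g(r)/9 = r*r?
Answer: 88442145656/102935 ≈ 8.5920e+5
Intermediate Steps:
g(r) = 9*r**2 (g(r) = 9*(r*r) = 9*r**2)
B = 859194 (B = -7*(318*(-387) + 9*(-6)**2) = -7*(-123066 + 9*36) = -7*(-123066 + 324) = -7*(-122742) = 859194)
B - K(-543/(-119) + 302/865) = 859194 - (-2)*(-543/(-119) + 302/865) = 859194 - (-2)*(-543*(-1/119) + 302*(1/865)) = 859194 - (-2)*(543/119 + 302/865) = 859194 - (-2)*505633/102935 = 859194 - 1*(-1011266/102935) = 859194 + 1011266/102935 = 88442145656/102935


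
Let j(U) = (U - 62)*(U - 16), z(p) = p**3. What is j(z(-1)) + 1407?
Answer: 2478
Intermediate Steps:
j(U) = (-62 + U)*(-16 + U)
j(z(-1)) + 1407 = (992 + ((-1)**3)**2 - 78*(-1)**3) + 1407 = (992 + (-1)**2 - 78*(-1)) + 1407 = (992 + 1 + 78) + 1407 = 1071 + 1407 = 2478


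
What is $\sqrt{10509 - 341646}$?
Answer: $3 i \sqrt{36793} \approx 575.45 i$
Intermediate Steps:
$\sqrt{10509 - 341646} = \sqrt{-331137} = 3 i \sqrt{36793}$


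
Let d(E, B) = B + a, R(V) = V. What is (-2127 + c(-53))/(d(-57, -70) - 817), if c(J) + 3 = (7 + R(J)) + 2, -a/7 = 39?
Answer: 1087/580 ≈ 1.8741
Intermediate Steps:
a = -273 (a = -7*39 = -273)
d(E, B) = -273 + B (d(E, B) = B - 273 = -273 + B)
c(J) = 6 + J (c(J) = -3 + ((7 + J) + 2) = -3 + (9 + J) = 6 + J)
(-2127 + c(-53))/(d(-57, -70) - 817) = (-2127 + (6 - 53))/((-273 - 70) - 817) = (-2127 - 47)/(-343 - 817) = -2174/(-1160) = -2174*(-1/1160) = 1087/580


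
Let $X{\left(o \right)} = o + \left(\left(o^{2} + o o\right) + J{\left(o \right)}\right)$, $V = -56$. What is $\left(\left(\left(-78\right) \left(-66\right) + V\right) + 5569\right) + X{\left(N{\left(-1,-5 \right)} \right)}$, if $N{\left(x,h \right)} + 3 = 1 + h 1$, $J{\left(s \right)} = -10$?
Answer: $10742$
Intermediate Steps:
$N{\left(x,h \right)} = -2 + h$ ($N{\left(x,h \right)} = -3 + \left(1 + h 1\right) = -3 + \left(1 + h\right) = -2 + h$)
$X{\left(o \right)} = -10 + o + 2 o^{2}$ ($X{\left(o \right)} = o - \left(10 - o^{2} - o o\right) = o + \left(\left(o^{2} + o^{2}\right) - 10\right) = o + \left(2 o^{2} - 10\right) = o + \left(-10 + 2 o^{2}\right) = -10 + o + 2 o^{2}$)
$\left(\left(\left(-78\right) \left(-66\right) + V\right) + 5569\right) + X{\left(N{\left(-1,-5 \right)} \right)} = \left(\left(\left(-78\right) \left(-66\right) - 56\right) + 5569\right) - \left(17 - 2 \left(-2 - 5\right)^{2}\right) = \left(\left(5148 - 56\right) + 5569\right) - \left(17 - 98\right) = \left(5092 + 5569\right) - -81 = 10661 - -81 = 10661 + 81 = 10742$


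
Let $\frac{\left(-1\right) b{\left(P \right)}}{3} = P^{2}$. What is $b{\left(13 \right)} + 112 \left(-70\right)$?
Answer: $-8347$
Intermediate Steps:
$b{\left(P \right)} = - 3 P^{2}$
$b{\left(13 \right)} + 112 \left(-70\right) = - 3 \cdot 13^{2} + 112 \left(-70\right) = \left(-3\right) 169 - 7840 = -507 - 7840 = -8347$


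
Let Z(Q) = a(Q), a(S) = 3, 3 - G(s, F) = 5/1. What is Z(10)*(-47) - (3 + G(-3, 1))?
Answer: -142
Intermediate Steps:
G(s, F) = -2 (G(s, F) = 3 - 5/1 = 3 - 5 = -2)
Z(Q) = 3
Z(10)*(-47) - (3 + G(-3, 1)) = 3*(-47) - (3 - 2) = -141 - 1*1 = -141 - 1 = -142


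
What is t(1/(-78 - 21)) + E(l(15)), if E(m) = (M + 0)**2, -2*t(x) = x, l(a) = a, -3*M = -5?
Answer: 551/198 ≈ 2.7828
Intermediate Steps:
M = 5/3 (M = -1/3*(-5) = 5/3 ≈ 1.6667)
t(x) = -x/2
E(m) = 25/9 (E(m) = (5/3 + 0)**2 = (5/3)**2 = 25/9)
t(1/(-78 - 21)) + E(l(15)) = -1/(2*(-78 - 21)) + 25/9 = -1/2/(-99) + 25/9 = -1/2*(-1/99) + 25/9 = 1/198 + 25/9 = 551/198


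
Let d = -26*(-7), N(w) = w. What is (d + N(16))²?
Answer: 39204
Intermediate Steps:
d = 182
(d + N(16))² = (182 + 16)² = 198² = 39204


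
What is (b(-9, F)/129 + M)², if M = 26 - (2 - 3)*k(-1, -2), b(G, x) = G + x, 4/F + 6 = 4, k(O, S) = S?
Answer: 9517225/16641 ≈ 571.91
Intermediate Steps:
F = -2 (F = 4/(-6 + 4) = 4/(-2) = 4*(-½) = -2)
M = 24 (M = 26 - (2 - 3)*(-2) = 26 - (-1)*(-2) = 26 - 1*2 = 26 - 2 = 24)
(b(-9, F)/129 + M)² = ((-9 - 2)/129 + 24)² = (-11*1/129 + 24)² = (-11/129 + 24)² = (3085/129)² = 9517225/16641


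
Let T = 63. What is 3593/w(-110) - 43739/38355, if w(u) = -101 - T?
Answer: -144982711/6290220 ≈ -23.049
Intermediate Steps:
w(u) = -164 (w(u) = -101 - 1*63 = -101 - 63 = -164)
3593/w(-110) - 43739/38355 = 3593/(-164) - 43739/38355 = 3593*(-1/164) - 43739*1/38355 = -3593/164 - 43739/38355 = -144982711/6290220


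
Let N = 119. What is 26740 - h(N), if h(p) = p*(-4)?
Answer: 27216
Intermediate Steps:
h(p) = -4*p
26740 - h(N) = 26740 - (-4)*119 = 26740 - 1*(-476) = 26740 + 476 = 27216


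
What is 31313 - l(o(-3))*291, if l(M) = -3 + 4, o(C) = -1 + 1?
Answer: 31022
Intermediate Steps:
o(C) = 0
l(M) = 1
31313 - l(o(-3))*291 = 31313 - 291 = 31022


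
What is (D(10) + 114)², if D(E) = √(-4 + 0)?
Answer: 12992 + 456*I ≈ 12992.0 + 456.0*I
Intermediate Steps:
D(E) = 2*I (D(E) = √(-4) = 2*I)
(D(10) + 114)² = (2*I + 114)² = (114 + 2*I)²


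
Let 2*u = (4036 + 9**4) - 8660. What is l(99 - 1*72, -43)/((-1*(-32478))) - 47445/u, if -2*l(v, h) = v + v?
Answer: -1027296573/20969962 ≈ -48.989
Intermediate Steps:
u = 1937/2 (u = ((4036 + 9**4) - 8660)/2 = ((4036 + 6561) - 8660)/2 = (10597 - 8660)/2 = (1/2)*1937 = 1937/2 ≈ 968.50)
l(v, h) = -v (l(v, h) = -(v + v)/2 = -v)
l(99 - 1*72, -43)/((-1*(-32478))) - 47445/u = (-(99 - 1*72))/((-1*(-32478))) - 47445/1937/2 = -(99 - 72)/32478 - 47445*2/1937 = -1*27*(1/32478) - 94890/1937 = -27*1/32478 - 94890/1937 = -9/10826 - 94890/1937 = -1027296573/20969962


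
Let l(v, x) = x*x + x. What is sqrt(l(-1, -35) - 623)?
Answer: 9*sqrt(7) ≈ 23.812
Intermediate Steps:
l(v, x) = x + x**2 (l(v, x) = x**2 + x = x + x**2)
sqrt(l(-1, -35) - 623) = sqrt(-35*(1 - 35) - 623) = sqrt(-35*(-34) - 623) = sqrt(1190 - 623) = sqrt(567) = 9*sqrt(7)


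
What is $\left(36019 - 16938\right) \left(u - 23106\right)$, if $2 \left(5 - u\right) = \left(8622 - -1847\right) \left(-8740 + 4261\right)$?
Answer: $\frac{893838931369}{2} \approx 4.4692 \cdot 10^{11}$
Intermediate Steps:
$u = \frac{46890661}{2}$ ($u = 5 - \frac{\left(8622 - -1847\right) \left(-8740 + 4261\right)}{2} = 5 - \frac{\left(8622 + \left(-6218 + 8065\right)\right) \left(-4479\right)}{2} = 5 - \frac{\left(8622 + 1847\right) \left(-4479\right)}{2} = 5 - \frac{10469 \left(-4479\right)}{2} = 5 - - \frac{46890651}{2} = 5 + \frac{46890651}{2} = \frac{46890661}{2} \approx 2.3445 \cdot 10^{7}$)
$\left(36019 - 16938\right) \left(u - 23106\right) = \left(36019 - 16938\right) \left(\frac{46890661}{2} - 23106\right) = \left(36019 - 16938\right) \frac{46844449}{2} = 19081 \cdot \frac{46844449}{2} = \frac{893838931369}{2}$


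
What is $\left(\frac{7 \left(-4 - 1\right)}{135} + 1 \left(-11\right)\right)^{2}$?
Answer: $\frac{92416}{729} \approx 126.77$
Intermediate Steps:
$\left(\frac{7 \left(-4 - 1\right)}{135} + 1 \left(-11\right)\right)^{2} = \left(7 \left(-5\right) \frac{1}{135} - 11\right)^{2} = \left(\left(-35\right) \frac{1}{135} - 11\right)^{2} = \left(- \frac{7}{27} - 11\right)^{2} = \left(- \frac{304}{27}\right)^{2} = \frac{92416}{729}$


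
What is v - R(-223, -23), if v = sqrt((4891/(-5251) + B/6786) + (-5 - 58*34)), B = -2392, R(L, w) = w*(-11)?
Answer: -253 + I*sqrt(412867944789310)/456837 ≈ -253.0 + 44.478*I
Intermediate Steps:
R(L, w) = -11*w
v = I*sqrt(412867944789310)/456837 (v = sqrt((4891/(-5251) - 2392/6786) + (-5 - 58*34)) = sqrt((4891*(-1/5251) - 2392*1/6786) + (-5 - 1972)) = sqrt((-4891/5251 - 92/261) - 1977) = sqrt(-1759643/1370511 - 1977) = sqrt(-2711259890/1370511) = I*sqrt(412867944789310)/456837 ≈ 44.478*I)
v - R(-223, -23) = I*sqrt(412867944789310)/456837 - (-11)*(-23) = I*sqrt(412867944789310)/456837 - 1*253 = I*sqrt(412867944789310)/456837 - 253 = -253 + I*sqrt(412867944789310)/456837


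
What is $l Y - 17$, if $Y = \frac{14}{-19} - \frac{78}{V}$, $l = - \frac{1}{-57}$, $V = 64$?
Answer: $- \frac{590341}{34656} \approx -17.034$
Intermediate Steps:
$l = \frac{1}{57}$ ($l = \left(-1\right) \left(- \frac{1}{57}\right) = \frac{1}{57} \approx 0.017544$)
$Y = - \frac{1189}{608}$ ($Y = \frac{14}{-19} - \frac{78}{64} = 14 \left(- \frac{1}{19}\right) - \frac{39}{32} = - \frac{14}{19} - \frac{39}{32} = - \frac{1189}{608} \approx -1.9556$)
$l Y - 17 = \frac{1}{57} \left(- \frac{1189}{608}\right) - 17 = - \frac{1189}{34656} - 17 = - \frac{590341}{34656}$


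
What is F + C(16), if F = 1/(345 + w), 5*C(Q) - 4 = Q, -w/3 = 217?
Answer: 1223/306 ≈ 3.9967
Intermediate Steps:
w = -651 (w = -3*217 = -651)
C(Q) = ⅘ + Q/5
F = -1/306 (F = 1/(345 - 651) = 1/(-306) = -1/306 ≈ -0.0032680)
F + C(16) = -1/306 + (⅘ + (⅕)*16) = -1/306 + (⅘ + 16/5) = -1/306 + 4 = 1223/306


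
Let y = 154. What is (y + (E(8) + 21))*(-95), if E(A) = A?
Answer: -17385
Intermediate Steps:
(y + (E(8) + 21))*(-95) = (154 + (8 + 21))*(-95) = (154 + 29)*(-95) = 183*(-95) = -17385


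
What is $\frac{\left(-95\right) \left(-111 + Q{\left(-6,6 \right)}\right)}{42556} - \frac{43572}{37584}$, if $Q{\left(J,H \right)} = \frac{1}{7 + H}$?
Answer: $- \frac{394929547}{433177524} \approx -0.9117$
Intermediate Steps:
$\frac{\left(-95\right) \left(-111 + Q{\left(-6,6 \right)}\right)}{42556} - \frac{43572}{37584} = \frac{\left(-95\right) \left(-111 + \frac{1}{7 + 6}\right)}{42556} - \frac{43572}{37584} = - 95 \left(-111 + \frac{1}{13}\right) \frac{1}{42556} - \frac{3631}{3132} = \left(-95\right) \left(- \frac{1442}{13}\right) \frac{1}{42556} - \frac{3631}{3132} = \frac{136990}{13} \cdot \frac{1}{42556} - \frac{3631}{3132} = \frac{68495}{276614} - \frac{3631}{3132} = - \frac{394929547}{433177524}$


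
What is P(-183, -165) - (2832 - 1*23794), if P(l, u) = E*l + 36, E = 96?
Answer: 3430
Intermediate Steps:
P(l, u) = 36 + 96*l (P(l, u) = 96*l + 36 = 36 + 96*l)
P(-183, -165) - (2832 - 1*23794) = (36 + 96*(-183)) - (2832 - 1*23794) = (36 - 17568) - (2832 - 23794) = -17532 - 1*(-20962) = -17532 + 20962 = 3430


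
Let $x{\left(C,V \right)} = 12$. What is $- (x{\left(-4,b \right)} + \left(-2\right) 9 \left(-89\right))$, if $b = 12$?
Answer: $-1614$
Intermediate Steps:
$- (x{\left(-4,b \right)} + \left(-2\right) 9 \left(-89\right)) = - (12 + \left(-2\right) 9 \left(-89\right)) = - (12 - -1602) = - (12 + 1602) = \left(-1\right) 1614 = -1614$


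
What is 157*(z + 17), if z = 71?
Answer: 13816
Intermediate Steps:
157*(z + 17) = 157*(71 + 17) = 157*88 = 13816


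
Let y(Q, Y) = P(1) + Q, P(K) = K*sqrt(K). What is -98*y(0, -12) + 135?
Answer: 37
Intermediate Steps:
P(K) = K**(3/2)
y(Q, Y) = 1 + Q (y(Q, Y) = 1**(3/2) + Q = 1 + Q)
-98*y(0, -12) + 135 = -98*(1 + 0) + 135 = -98*1 + 135 = -98 + 135 = 37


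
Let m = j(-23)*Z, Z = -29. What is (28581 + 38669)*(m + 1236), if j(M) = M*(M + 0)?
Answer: -948561250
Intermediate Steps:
j(M) = M**2 (j(M) = M*M = M**2)
m = -15341 (m = (-23)**2*(-29) = 529*(-29) = -15341)
(28581 + 38669)*(m + 1236) = (28581 + 38669)*(-15341 + 1236) = 67250*(-14105) = -948561250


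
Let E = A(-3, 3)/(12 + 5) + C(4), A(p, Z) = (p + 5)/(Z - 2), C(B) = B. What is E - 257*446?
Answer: -1948504/17 ≈ -1.1462e+5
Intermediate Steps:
A(p, Z) = (5 + p)/(-2 + Z)
E = 70/17 (E = ((5 - 3)/(-2 + 3))/(12 + 5) + 4 = (2/1)/17 + 4 = (1*2)/17 + 4 = (1/17)*2 + 4 = 2/17 + 4 = 70/17 ≈ 4.1176)
E - 257*446 = 70/17 - 257*446 = 70/17 - 114622 = -1948504/17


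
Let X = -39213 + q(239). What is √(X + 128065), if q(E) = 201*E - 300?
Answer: √136591 ≈ 369.58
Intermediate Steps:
q(E) = -300 + 201*E
X = 8526 (X = -39213 + (-300 + 201*239) = -39213 + (-300 + 48039) = -39213 + 47739 = 8526)
√(X + 128065) = √(8526 + 128065) = √136591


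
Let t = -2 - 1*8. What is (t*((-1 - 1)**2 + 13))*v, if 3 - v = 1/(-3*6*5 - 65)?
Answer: -15844/31 ≈ -511.10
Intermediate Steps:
t = -10 (t = -2 - 8 = -10)
v = 466/155 (v = 3 - 1/(-3*6*5 - 65) = 3 - 1/(-18*5 - 65) = 3 - 1/(-90 - 65) = 3 - 1/(-155) = 3 - 1*(-1/155) = 3 + 1/155 = 466/155 ≈ 3.0065)
(t*((-1 - 1)**2 + 13))*v = -10*((-1 - 1)**2 + 13)*(466/155) = -10*((-2)**2 + 13)*(466/155) = -10*(4 + 13)*(466/155) = -10*17*(466/155) = -170*466/155 = -15844/31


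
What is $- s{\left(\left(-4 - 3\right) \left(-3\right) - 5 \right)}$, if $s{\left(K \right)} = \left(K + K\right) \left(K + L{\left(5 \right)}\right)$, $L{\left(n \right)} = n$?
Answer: $-672$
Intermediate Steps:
$s{\left(K \right)} = 2 K \left(5 + K\right)$ ($s{\left(K \right)} = \left(K + K\right) \left(K + 5\right) = 2 K \left(5 + K\right)$)
$- s{\left(\left(-4 - 3\right) \left(-3\right) - 5 \right)} = - 2 \left(\left(-4 - 3\right) \left(-3\right) - 5\right) \left(5 - \left(5 - \left(-4 - 3\right) \left(-3\right)\right)\right) = - 2 \left(\left(-7\right) \left(-3\right) - 5\right) \left(5 - -16\right) = - 2 \left(21 - 5\right) \left(5 + \left(21 - 5\right)\right) = - 2 \cdot 16 \left(5 + 16\right) = - 2 \cdot 16 \cdot 21 = \left(-1\right) 672 = -672$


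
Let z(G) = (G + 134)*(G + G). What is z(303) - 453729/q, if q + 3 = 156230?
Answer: 41371892865/156227 ≈ 2.6482e+5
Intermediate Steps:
q = 156227 (q = -3 + 156230 = 156227)
z(G) = 2*G*(134 + G) (z(G) = (134 + G)*(2*G) = 2*G*(134 + G))
z(303) - 453729/q = 2*303*(134 + 303) - 453729/156227 = 2*303*437 - 453729*1/156227 = 264822 - 453729/156227 = 41371892865/156227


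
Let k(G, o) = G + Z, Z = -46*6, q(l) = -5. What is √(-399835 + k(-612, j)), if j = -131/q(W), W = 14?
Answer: I*√400723 ≈ 633.03*I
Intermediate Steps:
j = 131/5 (j = -131/(-5) = -131*(-⅕) = 131/5 ≈ 26.200)
Z = -276
k(G, o) = -276 + G (k(G, o) = G - 276 = -276 + G)
√(-399835 + k(-612, j)) = √(-399835 + (-276 - 612)) = √(-399835 - 888) = √(-400723) = I*√400723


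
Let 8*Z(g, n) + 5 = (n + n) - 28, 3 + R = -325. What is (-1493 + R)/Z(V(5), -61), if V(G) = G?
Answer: 14568/155 ≈ 93.987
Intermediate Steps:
R = -328 (R = -3 - 325 = -328)
Z(g, n) = -33/8 + n/4 (Z(g, n) = -5/8 + ((n + n) - 28)/8 = -5/8 + (2*n - 28)/8 = -5/8 + (-28 + 2*n)/8 = -5/8 + (-7/2 + n/4) = -33/8 + n/4)
(-1493 + R)/Z(V(5), -61) = (-1493 - 328)/(-33/8 + (¼)*(-61)) = -1821/(-33/8 - 61/4) = -1821/(-155/8) = -1821*(-8/155) = 14568/155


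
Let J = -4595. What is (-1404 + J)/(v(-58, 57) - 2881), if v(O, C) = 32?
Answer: 857/407 ≈ 2.1057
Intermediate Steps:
(-1404 + J)/(v(-58, 57) - 2881) = (-1404 - 4595)/(32 - 2881) = -5999/(-2849) = -5999*(-1/2849) = 857/407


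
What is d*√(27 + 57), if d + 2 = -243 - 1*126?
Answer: -742*√21 ≈ -3400.3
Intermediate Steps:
d = -371 (d = -2 + (-243 - 1*126) = -2 + (-243 - 126) = -2 - 369 = -371)
d*√(27 + 57) = -371*√(27 + 57) = -742*√21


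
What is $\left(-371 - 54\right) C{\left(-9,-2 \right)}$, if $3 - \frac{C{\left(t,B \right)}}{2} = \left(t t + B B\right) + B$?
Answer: $68000$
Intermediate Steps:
$C{\left(t,B \right)} = 6 - 2 B - 2 B^{2} - 2 t^{2}$ ($C{\left(t,B \right)} = 6 - 2 \left(\left(t t + B B\right) + B\right) = 6 - 2 \left(\left(t^{2} + B^{2}\right) + B\right) = 6 - 2 \left(\left(B^{2} + t^{2}\right) + B\right) = 6 - 2 \left(B + B^{2} + t^{2}\right) = 6 - \left(2 B + 2 B^{2} + 2 t^{2}\right) = 6 - 2 B - 2 B^{2} - 2 t^{2}$)
$\left(-371 - 54\right) C{\left(-9,-2 \right)} = \left(-371 - 54\right) \left(6 - -4 - 2 \left(-2\right)^{2} - 2 \left(-9\right)^{2}\right) = - 425 \left(6 + 4 - 8 - 162\right) = \left(-425\right) \left(-160\right) = 68000$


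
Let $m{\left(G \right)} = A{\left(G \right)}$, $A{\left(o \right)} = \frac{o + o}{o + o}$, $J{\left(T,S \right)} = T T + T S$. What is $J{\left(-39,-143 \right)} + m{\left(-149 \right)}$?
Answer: $7099$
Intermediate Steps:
$J{\left(T,S \right)} = T^{2} + S T$
$A{\left(o \right)} = 1$ ($A{\left(o \right)} = \frac{2 o}{2 o} = 2 o \frac{1}{2 o} = 1$)
$m{\left(G \right)} = 1$
$J{\left(-39,-143 \right)} + m{\left(-149 \right)} = - 39 \left(-143 - 39\right) + 1 = \left(-39\right) \left(-182\right) + 1 = 7098 + 1 = 7099$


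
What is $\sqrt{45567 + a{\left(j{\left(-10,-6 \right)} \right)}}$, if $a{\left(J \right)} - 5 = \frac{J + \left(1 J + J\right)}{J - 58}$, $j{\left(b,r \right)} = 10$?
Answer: $\frac{\sqrt{729142}}{4} \approx 213.47$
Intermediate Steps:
$a{\left(J \right)} = 5 + \frac{3 J}{-58 + J}$ ($a{\left(J \right)} = 5 + \frac{J + \left(1 J + J\right)}{J - 58} = 5 + \frac{J + \left(J + J\right)}{-58 + J} = 5 + \frac{J + 2 J}{-58 + J} = 5 + \frac{3 J}{-58 + J}$)
$\sqrt{45567 + a{\left(j{\left(-10,-6 \right)} \right)}} = \sqrt{45567 + \frac{2 \left(-145 + 4 \cdot 10\right)}{-58 + 10}} = \sqrt{45567 + \frac{2 \left(-145 + 40\right)}{-48}} = \sqrt{45567 + 2 \left(- \frac{1}{48}\right) \left(-105\right)} = \sqrt{45567 + \frac{35}{8}} = \sqrt{\frac{364571}{8}} = \frac{\sqrt{729142}}{4}$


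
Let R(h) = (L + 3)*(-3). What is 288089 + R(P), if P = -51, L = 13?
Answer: 288041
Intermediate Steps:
R(h) = -48 (R(h) = (13 + 3)*(-3) = 16*(-3) = -48)
288089 + R(P) = 288089 - 48 = 288041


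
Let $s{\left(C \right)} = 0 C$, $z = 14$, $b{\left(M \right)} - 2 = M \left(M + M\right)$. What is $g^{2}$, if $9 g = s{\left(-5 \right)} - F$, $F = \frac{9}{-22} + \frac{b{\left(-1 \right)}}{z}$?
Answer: $\frac{361}{1920996} \approx 0.00018792$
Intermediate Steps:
$b{\left(M \right)} = 2 + 2 M^{2}$ ($b{\left(M \right)} = 2 + M \left(M + M\right) = 2 + M 2 M = 2 + 2 M^{2}$)
$s{\left(C \right)} = 0$
$F = - \frac{19}{154}$ ($F = \frac{9}{-22} + \frac{2 + 2 \left(-1\right)^{2}}{14} = 9 \left(- \frac{1}{22}\right) + \left(2 + 2 \cdot 1\right) \frac{1}{14} = - \frac{9}{22} + \left(2 + 2\right) \frac{1}{14} = - \frac{9}{22} + 4 \cdot \frac{1}{14} = - \frac{9}{22} + \frac{2}{7} = - \frac{19}{154} \approx -0.12338$)
$g = \frac{19}{1386}$ ($g = \frac{0 - - \frac{19}{154}}{9} = \frac{0 + \frac{19}{154}}{9} = \frac{1}{9} \cdot \frac{19}{154} = \frac{19}{1386} \approx 0.013709$)
$g^{2} = \left(\frac{19}{1386}\right)^{2} = \frac{361}{1920996}$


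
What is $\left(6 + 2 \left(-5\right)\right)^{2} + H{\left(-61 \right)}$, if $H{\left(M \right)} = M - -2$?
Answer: $-43$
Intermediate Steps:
$H{\left(M \right)} = 2 + M$ ($H{\left(M \right)} = M + 2 = 2 + M$)
$\left(6 + 2 \left(-5\right)\right)^{2} + H{\left(-61 \right)} = \left(6 + 2 \left(-5\right)\right)^{2} + \left(2 - 61\right) = \left(6 - 10\right)^{2} - 59 = \left(-4\right)^{2} - 59 = 16 - 59 = -43$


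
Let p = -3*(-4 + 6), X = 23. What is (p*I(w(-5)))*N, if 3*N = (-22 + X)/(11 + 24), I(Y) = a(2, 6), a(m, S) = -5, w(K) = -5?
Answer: 2/7 ≈ 0.28571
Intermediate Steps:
I(Y) = -5
N = 1/105 (N = ((-22 + 23)/(11 + 24))/3 = (1/35)/3 = (1*(1/35))/3 = (1/3)*(1/35) = 1/105 ≈ 0.0095238)
p = -6 (p = -3*2 = -6)
(p*I(w(-5)))*N = -6*(-5)*(1/105) = 30*(1/105) = 2/7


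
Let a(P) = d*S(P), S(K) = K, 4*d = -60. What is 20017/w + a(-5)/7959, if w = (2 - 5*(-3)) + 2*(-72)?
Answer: -53101926/336931 ≈ -157.60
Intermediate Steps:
d = -15 (d = (¼)*(-60) = -15)
a(P) = -15*P
w = -127 (w = (2 + 15) - 144 = 17 - 144 = -127)
20017/w + a(-5)/7959 = 20017/(-127) - 15*(-5)/7959 = 20017*(-1/127) + 75*(1/7959) = -20017/127 + 25/2653 = -53101926/336931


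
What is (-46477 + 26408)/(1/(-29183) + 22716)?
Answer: -585673627/662921027 ≈ -0.88347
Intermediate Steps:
(-46477 + 26408)/(1/(-29183) + 22716) = -20069/(-1/29183 + 22716) = -20069/662921027/29183 = -20069*29183/662921027 = -585673627/662921027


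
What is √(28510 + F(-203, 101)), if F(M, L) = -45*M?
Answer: √37645 ≈ 194.02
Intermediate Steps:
√(28510 + F(-203, 101)) = √(28510 - 45*(-203)) = √(28510 + 9135) = √37645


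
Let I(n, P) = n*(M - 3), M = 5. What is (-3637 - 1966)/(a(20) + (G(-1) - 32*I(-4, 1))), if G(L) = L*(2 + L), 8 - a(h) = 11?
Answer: -5603/252 ≈ -22.234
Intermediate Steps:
a(h) = -3 (a(h) = 8 - 1*11 = 8 - 11 = -3)
I(n, P) = 2*n (I(n, P) = n*(5 - 3) = n*2 = 2*n)
(-3637 - 1966)/(a(20) + (G(-1) - 32*I(-4, 1))) = (-3637 - 1966)/(-3 + (-(2 - 1) - 64*(-4))) = -5603/(-3 + (-1*1 - 32*(-8))) = -5603/(-3 + (-1 + 256)) = -5603/(-3 + 255) = -5603/252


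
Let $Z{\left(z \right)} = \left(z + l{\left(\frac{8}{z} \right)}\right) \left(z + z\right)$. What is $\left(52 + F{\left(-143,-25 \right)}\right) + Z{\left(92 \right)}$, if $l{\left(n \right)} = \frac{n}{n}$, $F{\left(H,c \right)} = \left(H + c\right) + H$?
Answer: $16853$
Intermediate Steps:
$F{\left(H,c \right)} = c + 2 H$
$l{\left(n \right)} = 1$
$Z{\left(z \right)} = 2 z \left(1 + z\right)$ ($Z{\left(z \right)} = \left(z + 1\right) \left(z + z\right) = \left(1 + z\right) 2 z = 2 z \left(1 + z\right)$)
$\left(52 + F{\left(-143,-25 \right)}\right) + Z{\left(92 \right)} = \left(52 + \left(-25 + 2 \left(-143\right)\right)\right) + 2 \cdot 92 \left(1 + 92\right) = \left(52 - 311\right) + 2 \cdot 92 \cdot 93 = \left(52 - 311\right) + 17112 = -259 + 17112 = 16853$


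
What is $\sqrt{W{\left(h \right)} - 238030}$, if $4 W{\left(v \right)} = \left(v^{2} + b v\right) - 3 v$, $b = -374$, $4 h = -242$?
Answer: $\frac{i \sqrt{3702605}}{4} \approx 481.05 i$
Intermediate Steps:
$h = - \frac{121}{2}$ ($h = \frac{1}{4} \left(-242\right) = - \frac{121}{2} \approx -60.5$)
$W{\left(v \right)} = - \frac{377 v}{4} + \frac{v^{2}}{4}$ ($W{\left(v \right)} = \frac{\left(v^{2} - 374 v\right) - 3 v}{4} = \frac{v^{2} - 377 v}{4} = - \frac{377 v}{4} + \frac{v^{2}}{4}$)
$\sqrt{W{\left(h \right)} - 238030} = \sqrt{\frac{1}{4} \left(- \frac{121}{2}\right) \left(-377 - \frac{121}{2}\right) - 238030} = \sqrt{\frac{1}{4} \left(- \frac{121}{2}\right) \left(- \frac{875}{2}\right) - 238030} = \sqrt{\frac{105875}{16} - 238030} = \sqrt{- \frac{3702605}{16}} = \frac{i \sqrt{3702605}}{4}$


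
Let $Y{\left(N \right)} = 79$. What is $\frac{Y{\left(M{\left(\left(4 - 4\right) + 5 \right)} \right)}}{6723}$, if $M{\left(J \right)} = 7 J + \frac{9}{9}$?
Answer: $\frac{79}{6723} \approx 0.011751$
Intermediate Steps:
$M{\left(J \right)} = 1 + 7 J$ ($M{\left(J \right)} = 7 J + 9 \cdot \frac{1}{9} = 7 J + 1 = 1 + 7 J$)
$\frac{Y{\left(M{\left(\left(4 - 4\right) + 5 \right)} \right)}}{6723} = \frac{79}{6723}$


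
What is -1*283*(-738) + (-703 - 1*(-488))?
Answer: 208639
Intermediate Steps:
-1*283*(-738) + (-703 - 1*(-488)) = -283*(-738) + (-703 + 488) = 208854 - 215 = 208639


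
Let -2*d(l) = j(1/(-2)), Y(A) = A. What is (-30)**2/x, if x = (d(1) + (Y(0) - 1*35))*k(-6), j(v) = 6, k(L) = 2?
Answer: -225/19 ≈ -11.842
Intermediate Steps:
d(l) = -3 (d(l) = -1/2*6 = -3)
x = -76 (x = (-3 + (0 - 1*35))*2 = (-3 + (0 - 35))*2 = (-3 - 35)*2 = -38*2 = -76)
(-30)**2/x = (-30)**2/(-76) = 900*(-1/76) = -225/19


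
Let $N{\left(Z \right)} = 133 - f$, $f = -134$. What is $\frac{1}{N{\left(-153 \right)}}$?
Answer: $\frac{1}{267} \approx 0.0037453$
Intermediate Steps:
$N{\left(Z \right)} = 267$ ($N{\left(Z \right)} = 133 - -134 = 133 + 134 = 267$)
$\frac{1}{N{\left(-153 \right)}} = \frac{1}{267}$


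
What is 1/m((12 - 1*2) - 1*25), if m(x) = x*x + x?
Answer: 1/210 ≈ 0.0047619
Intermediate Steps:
m(x) = x + x**2 (m(x) = x**2 + x = x + x**2)
1/m((12 - 1*2) - 1*25) = 1/(((12 - 1*2) - 1*25)*(1 + ((12 - 1*2) - 1*25))) = 1/(((12 - 2) - 25)*(1 + ((12 - 2) - 25))) = 1/((10 - 25)*(1 + (10 - 25))) = 1/(-15*(1 - 15)) = 1/(-15*(-14)) = 1/210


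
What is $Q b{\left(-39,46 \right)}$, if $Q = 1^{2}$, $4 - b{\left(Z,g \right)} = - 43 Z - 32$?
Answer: $-1641$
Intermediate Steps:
$b{\left(Z,g \right)} = 36 + 43 Z$ ($b{\left(Z,g \right)} = 4 - \left(- 43 Z - 32\right) = 4 - \left(-32 - 43 Z\right) = 4 + \left(32 + 43 Z\right) = 36 + 43 Z$)
$Q = 1$
$Q b{\left(-39,46 \right)} = 1 \left(36 + 43 \left(-39\right)\right) = 1 \left(36 - 1677\right) = 1 \left(-1641\right) = -1641$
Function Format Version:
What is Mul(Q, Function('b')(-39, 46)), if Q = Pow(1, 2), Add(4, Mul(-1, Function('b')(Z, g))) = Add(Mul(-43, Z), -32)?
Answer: -1641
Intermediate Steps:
Function('b')(Z, g) = Add(36, Mul(43, Z)) (Function('b')(Z, g) = Add(4, Mul(-1, Add(Mul(-43, Z), -32))) = Add(4, Mul(-1, Add(-32, Mul(-43, Z)))) = Add(4, Add(32, Mul(43, Z))) = Add(36, Mul(43, Z)))
Q = 1
Mul(Q, Function('b')(-39, 46)) = Mul(1, Add(36, Mul(43, -39))) = Mul(1, Add(36, -1677)) = Mul(1, -1641) = -1641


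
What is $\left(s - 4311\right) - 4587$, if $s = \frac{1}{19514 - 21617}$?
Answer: $- \frac{18712495}{2103} \approx -8898.0$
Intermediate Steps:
$s = - \frac{1}{2103}$ ($s = \frac{1}{-2103} = - \frac{1}{2103} \approx -0.00047551$)
$\left(s - 4311\right) - 4587 = \left(- \frac{1}{2103} - 4311\right) - 4587 = - \frac{9066034}{2103} - 4587 = - \frac{18712495}{2103}$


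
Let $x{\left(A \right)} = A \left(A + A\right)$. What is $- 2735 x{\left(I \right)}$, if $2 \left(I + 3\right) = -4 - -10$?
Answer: $0$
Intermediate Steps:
$I = 0$ ($I = -3 + \frac{-4 - -10}{2} = -3 + \frac{-4 + 10}{2} = -3 + \frac{1}{2} \cdot 6 = -3 + 3 = 0$)
$x{\left(A \right)} = 2 A^{2}$ ($x{\left(A \right)} = A 2 A = 2 A^{2}$)
$- 2735 x{\left(I \right)} = - 2735 \cdot 2 \cdot 0^{2} = - 2735 \cdot 2 \cdot 0 = \left(-2735\right) 0 = 0$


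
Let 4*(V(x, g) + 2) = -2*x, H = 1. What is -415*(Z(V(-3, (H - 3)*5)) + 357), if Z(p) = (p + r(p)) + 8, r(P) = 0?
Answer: -302535/2 ≈ -1.5127e+5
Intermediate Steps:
V(x, g) = -2 - x/2 (V(x, g) = -2 + (-2*x)/4 = -2 - x/2)
Z(p) = 8 + p (Z(p) = (p + 0) + 8 = p + 8 = 8 + p)
-415*(Z(V(-3, (H - 3)*5)) + 357) = -415*((8 + (-2 - ½*(-3))) + 357) = -415*((8 + (-2 + 3/2)) + 357) = -415*((8 - ½) + 357) = -415*(15/2 + 357) = -415*729/2 = -302535/2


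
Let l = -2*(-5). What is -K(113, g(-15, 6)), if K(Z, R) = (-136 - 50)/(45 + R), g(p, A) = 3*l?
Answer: 62/25 ≈ 2.4800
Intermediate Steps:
l = 10
g(p, A) = 30 (g(p, A) = 3*10 = 30)
K(Z, R) = -186/(45 + R)
-K(113, g(-15, 6)) = -(-186)/(45 + 30) = -(-186)/75 = -1*(-62/25) = 62/25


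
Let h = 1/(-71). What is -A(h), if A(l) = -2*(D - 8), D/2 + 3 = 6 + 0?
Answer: -4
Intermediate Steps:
D = 6 (D = -6 + 2*(6 + 0) = -6 + 2*6 = -6 + 12 = 6)
h = -1/71 ≈ -0.014085
A(l) = 4 (A(l) = -2*(6 - 8) = -2*(-2) = 4)
-A(h) = -1*4 = -4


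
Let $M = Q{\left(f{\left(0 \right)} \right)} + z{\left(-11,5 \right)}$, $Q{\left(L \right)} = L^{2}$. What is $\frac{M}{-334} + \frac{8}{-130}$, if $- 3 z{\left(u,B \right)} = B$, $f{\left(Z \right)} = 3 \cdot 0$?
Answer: $- \frac{3683}{65130} \approx -0.056548$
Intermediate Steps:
$f{\left(Z \right)} = 0$
$z{\left(u,B \right)} = - \frac{B}{3}$
$M = - \frac{5}{3}$ ($M = 0^{2} - \frac{5}{3} = 0 - \frac{5}{3} = - \frac{5}{3} \approx -1.6667$)
$\frac{M}{-334} + \frac{8}{-130} = - \frac{5}{3 \left(-334\right)} + \frac{8}{-130} = \left(- \frac{5}{3}\right) \left(- \frac{1}{334}\right) + 8 \left(- \frac{1}{130}\right) = \frac{5}{1002} - \frac{4}{65} = - \frac{3683}{65130}$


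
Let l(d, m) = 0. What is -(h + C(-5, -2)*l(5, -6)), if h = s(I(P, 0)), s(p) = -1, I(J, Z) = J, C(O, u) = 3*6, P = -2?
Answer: 1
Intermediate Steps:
C(O, u) = 18
h = -1
-(h + C(-5, -2)*l(5, -6)) = -(-1 + 18*0) = -(-1 + 0) = -1*(-1) = 1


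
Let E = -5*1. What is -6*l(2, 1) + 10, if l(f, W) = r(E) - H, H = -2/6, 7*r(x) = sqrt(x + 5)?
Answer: 8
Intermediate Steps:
E = -5
r(x) = sqrt(5 + x)/7 (r(x) = sqrt(x + 5)/7 = sqrt(5 + x)/7)
H = -1/3 (H = -2*1/6 = -1/3 ≈ -0.33333)
l(f, W) = 1/3 (l(f, W) = sqrt(5 - 5)/7 - 1*(-1/3) = sqrt(0)/7 + 1/3 = (1/7)*0 + 1/3 = 0 + 1/3 = 1/3)
-6*l(2, 1) + 10 = -6*1/3 + 10 = -2 + 10 = 8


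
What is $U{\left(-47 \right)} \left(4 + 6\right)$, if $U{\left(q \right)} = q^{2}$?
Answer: $22090$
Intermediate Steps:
$U{\left(-47 \right)} \left(4 + 6\right) = \left(-47\right)^{2} \left(4 + 6\right) = 2209 \cdot 10 = 22090$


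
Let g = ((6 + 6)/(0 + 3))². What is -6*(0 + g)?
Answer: -96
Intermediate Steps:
g = 16 (g = (12/3)² = (12*(⅓))² = 4² = 16)
-6*(0 + g) = -6*(0 + 16) = -6*16 = -96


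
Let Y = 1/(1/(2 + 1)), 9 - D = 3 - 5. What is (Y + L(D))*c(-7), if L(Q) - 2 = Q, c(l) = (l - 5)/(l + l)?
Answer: 96/7 ≈ 13.714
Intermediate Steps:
c(l) = (-5 + l)/(2*l) (c(l) = (-5 + l)/((2*l)) = (-5 + l)*(1/(2*l)) = (-5 + l)/(2*l))
D = 11 (D = 9 - (3 - 5) = 9 - 1*(-2) = 9 + 2 = 11)
L(Q) = 2 + Q
Y = 3 (Y = 1/(1/3) = 1/(⅓) = 3)
(Y + L(D))*c(-7) = (3 + (2 + 11))*((½)*(-5 - 7)/(-7)) = (3 + 13)*((½)*(-⅐)*(-12)) = 16*(6/7) = 96/7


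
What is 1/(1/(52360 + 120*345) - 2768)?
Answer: -93760/259527679 ≈ -0.00036127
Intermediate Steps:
1/(1/(52360 + 120*345) - 2768) = 1/(1/(52360 + 41400) - 2768) = 1/(1/93760 - 2768) = 1/(-259527679/93760) = -93760/259527679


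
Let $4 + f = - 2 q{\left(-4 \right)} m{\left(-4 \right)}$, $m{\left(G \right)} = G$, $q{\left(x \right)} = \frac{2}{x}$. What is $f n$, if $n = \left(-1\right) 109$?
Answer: $872$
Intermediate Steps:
$f = -8$ ($f = -4 + - 2 \frac{2}{-4} \left(-4\right) = -4 + - 2 \cdot 2 \left(- \frac{1}{4}\right) \left(-4\right) = -4 + \left(-2\right) \left(- \frac{1}{2}\right) \left(-4\right) = -4 + 1 \left(-4\right) = -4 - 4 = -8$)
$n = -109$
$f n = \left(-8\right) \left(-109\right) = 872$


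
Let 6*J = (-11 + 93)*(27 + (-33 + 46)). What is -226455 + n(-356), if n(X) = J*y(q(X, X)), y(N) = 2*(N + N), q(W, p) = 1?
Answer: -672805/3 ≈ -2.2427e+5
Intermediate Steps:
y(N) = 4*N (y(N) = 2*(2*N) = 4*N)
J = 1640/3 (J = ((-11 + 93)*(27 + (-33 + 46)))/6 = (82*(27 + 13))/6 = (82*40)/6 = (⅙)*3280 = 1640/3 ≈ 546.67)
n(X) = 6560/3 (n(X) = 1640*(4*1)/3 = (1640/3)*4 = 6560/3)
-226455 + n(-356) = -226455 + 6560/3 = -672805/3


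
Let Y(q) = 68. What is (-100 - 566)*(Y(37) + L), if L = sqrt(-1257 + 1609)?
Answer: -45288 - 2664*sqrt(22) ≈ -57783.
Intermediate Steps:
L = 4*sqrt(22) (L = sqrt(352) = 4*sqrt(22) ≈ 18.762)
(-100 - 566)*(Y(37) + L) = (-100 - 566)*(68 + 4*sqrt(22)) = -666*(68 + 4*sqrt(22)) = -45288 - 2664*sqrt(22)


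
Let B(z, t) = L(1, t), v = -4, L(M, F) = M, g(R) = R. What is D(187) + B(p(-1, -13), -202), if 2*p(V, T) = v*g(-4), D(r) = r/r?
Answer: 2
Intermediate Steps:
D(r) = 1
p(V, T) = 8 (p(V, T) = (-4*(-4))/2 = (½)*16 = 8)
B(z, t) = 1
D(187) + B(p(-1, -13), -202) = 1 + 1 = 2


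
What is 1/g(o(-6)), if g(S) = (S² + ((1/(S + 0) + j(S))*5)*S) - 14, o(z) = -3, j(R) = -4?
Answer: 1/60 ≈ 0.016667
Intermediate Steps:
g(S) = -14 + S² + S*(-20 + 5/S) (g(S) = (S² + ((1/(S + 0) - 4)*5)*S) - 14 = (S² + ((1/S - 4)*5)*S) - 14 = (S² + ((-4 + 1/S)*5)*S) - 14 = (S² + (-20 + 5/S)*S) - 14 = (S² + S*(-20 + 5/S)) - 14 = -14 + S² + S*(-20 + 5/S))
1/g(o(-6)) = 1/(-9 + (-3)² - 20*(-3)) = 1/(-9 + 9 + 60) = 1/60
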